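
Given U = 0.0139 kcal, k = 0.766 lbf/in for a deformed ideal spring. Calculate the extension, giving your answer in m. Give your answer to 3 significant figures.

0.931 m

Rearranging: x = √(2U/k).
U = 0.0139 kcal = 58.16 J; k = 0.766 lbf/in = 134.1 N/m.
x = 0.9312 m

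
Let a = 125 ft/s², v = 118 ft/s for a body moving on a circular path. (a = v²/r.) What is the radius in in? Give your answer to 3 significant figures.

Solving a = v²/r for r: r = v²/a.
a = 125 ft/s² = 38.10 m/s²; v = 118 ft/s = 35.97 m/s.
r = 33.95 m
33.95 m × (1 in / 0.02540 m) = 1337 in

1340 in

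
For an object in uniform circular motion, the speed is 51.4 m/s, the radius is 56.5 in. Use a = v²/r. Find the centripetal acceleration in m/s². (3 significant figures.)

1840 m/s²

Directly: a = v²/r.
v = 51.4 m/s; r = 56.5 in = 1.435 m.
a = 1841 m/s²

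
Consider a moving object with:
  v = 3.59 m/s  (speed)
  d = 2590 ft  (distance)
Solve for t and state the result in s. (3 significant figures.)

220 s

Solving v = d/t for t: t = d/v.
v = 3.59 m/s; d = 2590 ft = 789.4 m.
t = 219.9 s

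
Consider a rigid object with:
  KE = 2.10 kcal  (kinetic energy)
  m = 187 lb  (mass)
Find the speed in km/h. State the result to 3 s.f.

51.8 km/h

Solving KE = ½mv² for v: v = √(2·KE/m).
KE = 2.10 kcal = 8786 J; m = 187 lb = 84.82 kg.
v = 14.39 m/s
14.39 m/s × (1 km/h / 0.2778 m/s) = 51.82 km/h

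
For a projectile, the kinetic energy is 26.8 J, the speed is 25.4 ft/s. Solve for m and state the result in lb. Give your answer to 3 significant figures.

Rearranging KE = ½mv² for m: m = 2·KE/v².
KE = 26.8 J; v = 25.4 ft/s = 7.742 m/s.
m = 0.8943 kg
0.8943 kg × (1 lb / 0.4536 kg) = 1.972 lb

1.97 lb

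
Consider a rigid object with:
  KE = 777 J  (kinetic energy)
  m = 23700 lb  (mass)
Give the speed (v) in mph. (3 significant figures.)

Rearranging KE = ½mv² for v: v = √(2·KE/m).
KE = 777 J; m = 23700 lb = 10750 kg.
v = 0.3802 m/s
0.3802 m/s × (1 mph / 0.4470 m/s) = 0.8505 mph

0.850 mph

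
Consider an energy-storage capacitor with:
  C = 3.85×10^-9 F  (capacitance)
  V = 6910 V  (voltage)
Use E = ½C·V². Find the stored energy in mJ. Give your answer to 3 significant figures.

Directly: E = ½CV².
C = 3.85×10^-9 F; V = 6910 V.
E = 0.09192 J
0.09192 J × (1 mJ / 0.001000 J) = 91.92 mJ

91.9 mJ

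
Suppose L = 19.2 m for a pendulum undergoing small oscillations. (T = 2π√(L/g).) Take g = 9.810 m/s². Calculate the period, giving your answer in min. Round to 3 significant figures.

T is given directly by: T = 2π√(L/g).
L = 19.2 m; g = 9.810 m/s².
T = 8.790 s
8.790 s × (1 min / 60.00 s) = 0.1465 min

0.147 min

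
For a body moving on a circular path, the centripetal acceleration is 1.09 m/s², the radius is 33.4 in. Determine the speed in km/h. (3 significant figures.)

3.46 km/h

Rearranging: v = √(a·r).
a = 1.09 m/s²; r = 33.4 in = 0.8484 m.
v = 0.9616 m/s
0.9616 m/s × (1 km/h / 0.2778 m/s) = 3.462 km/h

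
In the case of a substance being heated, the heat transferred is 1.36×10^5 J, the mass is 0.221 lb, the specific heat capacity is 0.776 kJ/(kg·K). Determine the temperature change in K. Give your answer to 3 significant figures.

1750 K

Solving Q = m·c·ΔT for ΔT: ΔT = Q/(m·c).
Q = 1.36×10^5 J; m = 0.221 lb = 0.1002 kg; c = 0.776 kJ/(kg·K) = 776.0 J/(kg·K).
ΔT = 1748 K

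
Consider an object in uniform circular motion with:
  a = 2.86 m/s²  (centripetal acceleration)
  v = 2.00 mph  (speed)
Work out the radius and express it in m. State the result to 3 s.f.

0.280 m

Rearranging: r = v²/a.
a = 2.86 m/s²; v = 2.00 mph = 0.8941 m/s.
r = 0.2795 m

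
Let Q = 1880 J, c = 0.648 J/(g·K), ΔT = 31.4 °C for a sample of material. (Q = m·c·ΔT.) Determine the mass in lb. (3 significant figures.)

0.204 lb

Solving Q = m·c·ΔT for m: m = Q/(c·ΔT).
Q = 1880 J; c = 0.648 J/(g·K) = 648.0 J/(kg·K); ΔT = 31.4 °C = 31.40 K.
m = 0.09240 kg
0.09240 kg × (1 lb / 0.4536 kg) = 0.2037 lb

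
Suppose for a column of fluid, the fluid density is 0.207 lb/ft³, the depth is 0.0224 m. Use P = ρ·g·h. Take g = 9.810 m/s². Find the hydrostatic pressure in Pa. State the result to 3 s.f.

0.729 Pa

P is given directly by: P = ρgh.
ρ = 0.207 lb/ft³ = 3.316 kg/m³; h = 0.0224 m; g = 9.810 m/s².
P = 0.7286 Pa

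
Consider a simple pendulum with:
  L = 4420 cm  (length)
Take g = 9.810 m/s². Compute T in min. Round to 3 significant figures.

T is given directly by: T = 2π√(L/g).
L = 4420 cm = 44.20 m; g = 9.810 m/s².
T = 13.34 s
13.34 s × (1 min / 60.00 s) = 0.2223 min

0.222 min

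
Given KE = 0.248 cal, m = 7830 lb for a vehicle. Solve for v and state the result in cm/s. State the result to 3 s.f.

Solving KE = ½mv² for v: v = √(2·KE/m).
KE = 0.248 cal = 1.038 J; m = 7830 lb = 3552 kg.
v = 0.02417 m/s
0.02417 m/s × (1 cm/s / 0.01000 m/s) = 2.417 cm/s

2.42 cm/s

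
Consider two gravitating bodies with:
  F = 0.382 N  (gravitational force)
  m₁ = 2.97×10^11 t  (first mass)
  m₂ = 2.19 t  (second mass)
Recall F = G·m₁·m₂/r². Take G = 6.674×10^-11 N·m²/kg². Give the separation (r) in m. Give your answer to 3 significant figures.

From Newton's law of gravitation: r = √(G·m₁m₂/F).
F = 0.382 N; m₁ = 2.97×10^11 t = 2.970×10^14 kg; m₂ = 2.19 t = 2190 kg; G = 6.674×10^-11 N·m²/kg².
r = 10660 m

10700 m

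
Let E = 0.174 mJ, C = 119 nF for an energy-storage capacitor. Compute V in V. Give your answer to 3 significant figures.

Solving E = ½C·V² for V: V = √(2E/C).
E = 0.174 mJ = 1.740×10^-4 J; C = 119 nF = 1.190×10^-7 F.
V = 54.08 V  (the unit combination reduces to kg·m²/(A·s³) = V)

54.1 V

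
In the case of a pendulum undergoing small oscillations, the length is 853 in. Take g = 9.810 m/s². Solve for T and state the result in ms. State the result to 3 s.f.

Directly: T = 2π√(L/g).
L = 853 in = 21.67 m; g = 9.810 m/s².
T = 9.338 s
9.338 s × (1 ms / 0.001000 s) = 9338 ms

9340 ms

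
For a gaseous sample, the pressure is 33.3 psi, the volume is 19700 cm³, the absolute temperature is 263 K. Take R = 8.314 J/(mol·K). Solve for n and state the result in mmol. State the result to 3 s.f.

2070 mmol

Rearranging: n = PV/(RT).
P = 33.3 psi = 2.296×10^5 Pa; V = 19700 cm³ = 0.01970 m³; T = 263 K; R = 8.314 J/(mol·K).
n = 2.069 mol
2.069 mol × (1 mmol / 0.001000 mol) = 2069 mmol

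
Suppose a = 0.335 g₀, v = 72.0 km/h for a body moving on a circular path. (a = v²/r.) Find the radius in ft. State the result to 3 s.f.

Rearranging a = v²/r for r: r = v²/a.
a = 0.335 g₀ = 3.285 m/s²; v = 72.0 km/h = 20.00 m/s.
r = 121.8 m
121.8 m × (1 ft / 0.3048 m) = 399.5 ft

399 ft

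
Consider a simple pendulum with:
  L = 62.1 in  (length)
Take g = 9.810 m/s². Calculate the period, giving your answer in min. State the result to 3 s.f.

0.0420 min

Directly: T = 2π√(L/g).
L = 62.1 in = 1.577 m; g = 9.810 m/s².
T = 2.519 s
2.519 s × (1 min / 60.00 s) = 0.04199 min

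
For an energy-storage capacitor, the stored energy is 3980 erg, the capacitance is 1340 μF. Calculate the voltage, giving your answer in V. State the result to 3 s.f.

0.771 V

Rearranging: V = √(2E/C).
E = 3980 erg = 3.980×10^-4 J; C = 1340 μF = 0.001340 F.
V = 0.7707 V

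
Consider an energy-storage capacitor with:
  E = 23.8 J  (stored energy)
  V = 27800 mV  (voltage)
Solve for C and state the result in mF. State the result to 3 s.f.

61.6 mF

Rearranging: C = 2E/V².
E = 23.8 J; V = 27800 mV = 27.80 V.
C = 0.06159 F
0.06159 F × (1 mF / 0.001000 F) = 61.59 mF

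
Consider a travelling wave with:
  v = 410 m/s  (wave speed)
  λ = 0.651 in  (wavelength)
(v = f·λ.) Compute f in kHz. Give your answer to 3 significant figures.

24.8 kHz

Rearranging v = f·λ for f: f = v/λ.
v = 410 m/s; λ = 0.651 in = 0.01654 m.
f = 24795 Hz
24795 Hz × (1 kHz / 1000 Hz) = 24.80 kHz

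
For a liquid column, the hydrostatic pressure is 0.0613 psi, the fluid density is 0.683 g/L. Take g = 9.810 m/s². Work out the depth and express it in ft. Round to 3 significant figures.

207 ft

Rearranging: h = P/(ρ·g).
P = 0.0613 psi = 422.6 Pa; ρ = 0.683 g/L = 0.6830 kg/m³; g = 9.810 m/s².
h = 63.08 m
63.08 m × (1 ft / 0.3048 m) = 207.0 ft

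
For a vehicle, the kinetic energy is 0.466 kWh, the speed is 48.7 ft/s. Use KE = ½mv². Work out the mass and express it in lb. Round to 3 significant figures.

Rearranging KE = ½mv² for m: m = 2·KE/v².
KE = 0.466 kWh = 1.678×10^6 J; v = 48.7 ft/s = 14.84 m/s.
m = 15228 kg
15228 kg × (1 lb / 0.4536 kg) = 33571 lb

33600 lb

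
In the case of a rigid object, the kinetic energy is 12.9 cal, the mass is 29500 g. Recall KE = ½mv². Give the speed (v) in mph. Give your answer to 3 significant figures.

4.28 mph

Rearranging KE = ½mv² for v: v = √(2·KE/m).
KE = 12.9 cal = 53.97 J; m = 29500 g = 29.50 kg.
v = 1.913 m/s
1.913 m/s × (1 mph / 0.4470 m/s) = 4.279 mph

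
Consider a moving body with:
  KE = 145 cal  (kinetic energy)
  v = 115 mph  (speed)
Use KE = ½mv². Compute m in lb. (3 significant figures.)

Solving KE = ½mv² for m: m = 2·KE/v².
KE = 145 cal = 606.7 J; v = 115 mph = 51.41 m/s.
m = 0.4591 kg
0.4591 kg × (1 lb / 0.4536 kg) = 1.012 lb

1.01 lb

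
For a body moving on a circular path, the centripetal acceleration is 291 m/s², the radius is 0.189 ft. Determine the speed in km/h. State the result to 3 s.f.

Rearranging: v = √(a·r).
a = 291 m/s²; r = 0.189 ft = 0.05761 m.
v = 4.094 m/s
4.094 m/s × (1 km/h / 0.2778 m/s) = 14.74 km/h

14.7 km/h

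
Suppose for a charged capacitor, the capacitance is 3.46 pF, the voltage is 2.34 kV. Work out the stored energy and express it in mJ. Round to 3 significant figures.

0.00947 mJ

Directly: E = ½CV².
C = 3.46 pF = 3.460×10^-12 F; V = 2.34 kV = 2340 V.
E = 9.473×10^-6 J
9.473×10^-6 J × (1 mJ / 0.001000 J) = 0.009473 mJ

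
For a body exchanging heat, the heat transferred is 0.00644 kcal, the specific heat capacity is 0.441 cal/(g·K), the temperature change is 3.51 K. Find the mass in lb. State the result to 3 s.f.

Solving Q = m·c·ΔT for m: m = Q/(c·ΔT).
Q = 0.00644 kcal = 26.94 J; c = 0.441 cal/(g·K) = 1845 J/(kg·K); ΔT = 3.51 K.
m = 0.004160 kg
0.004160 kg × (1 lb / 0.4536 kg) = 0.009172 lb

0.00917 lb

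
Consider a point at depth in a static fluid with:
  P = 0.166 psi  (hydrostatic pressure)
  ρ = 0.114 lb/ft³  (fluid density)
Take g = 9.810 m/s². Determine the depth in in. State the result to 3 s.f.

Rearranging P = ρ·g·h for h: h = P/(ρ·g).
P = 0.166 psi = 1145 Pa; ρ = 0.114 lb/ft³ = 1.826 kg/m³; g = 9.810 m/s².
h = 63.89 m
63.89 m × (1 in / 0.02540 m) = 2515 in

2520 in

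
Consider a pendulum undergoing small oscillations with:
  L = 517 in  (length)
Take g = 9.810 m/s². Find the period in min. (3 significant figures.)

0.121 min

T is given directly by: T = 2π√(L/g).
L = 517 in = 13.13 m; g = 9.810 m/s².
T = 7.270 s
7.270 s × (1 min / 60.00 s) = 0.1212 min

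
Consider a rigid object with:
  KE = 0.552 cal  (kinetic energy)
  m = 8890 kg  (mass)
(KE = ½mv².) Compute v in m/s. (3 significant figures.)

0.0228 m/s

Rearranging: v = √(2·KE/m).
KE = 0.552 cal = 2.310 J; m = 8890 kg.
v = 0.02279 m/s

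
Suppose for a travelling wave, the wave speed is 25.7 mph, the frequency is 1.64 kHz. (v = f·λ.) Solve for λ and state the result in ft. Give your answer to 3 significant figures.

Rearranging: λ = v/f.
v = 25.7 mph = 11.49 m/s; f = 1.64 kHz = 1640 Hz.
λ = 0.007005 m
0.007005 m × (1 ft / 0.3048 m) = 0.02298 ft

0.0230 ft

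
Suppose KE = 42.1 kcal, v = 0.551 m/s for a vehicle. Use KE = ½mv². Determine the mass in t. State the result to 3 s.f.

1160 t

Rearranging: m = 2·KE/v².
KE = 42.1 kcal = 1.761×10^5 J; v = 0.551 m/s.
m = 1.160×10^6 kg
1.160×10^6 kg × (1 t / 1000 kg) = 1160 t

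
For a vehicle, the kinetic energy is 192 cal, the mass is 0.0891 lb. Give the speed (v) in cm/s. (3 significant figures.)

19900 cm/s

Rearranging KE = ½mv² for v: v = √(2·KE/m).
KE = 192 cal = 803.3 J; m = 0.0891 lb = 0.04042 kg.
v = 199.4 m/s
199.4 m/s × (1 cm/s / 0.01000 m/s) = 19938 cm/s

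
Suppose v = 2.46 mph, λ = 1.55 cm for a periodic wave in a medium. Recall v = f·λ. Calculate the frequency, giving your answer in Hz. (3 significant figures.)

Rearranging v = f·λ for f: f = v/λ.
v = 2.46 mph = 1.100 m/s; λ = 1.55 cm = 0.01550 m.
f = 70.95 Hz

70.9 Hz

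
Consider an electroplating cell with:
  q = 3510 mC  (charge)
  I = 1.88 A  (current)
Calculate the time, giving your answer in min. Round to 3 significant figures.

0.0311 min

Rearranging: t = q/I.
q = 3510 mC = 3.510 C; I = 1.88 A.
t = 1.867 s
1.867 s × (1 min / 60.00 s) = 0.03112 min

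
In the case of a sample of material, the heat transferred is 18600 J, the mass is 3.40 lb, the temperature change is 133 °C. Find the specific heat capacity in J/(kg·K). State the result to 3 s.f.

Rearranging: c = Q/(m·ΔT).
Q = 18600 J; m = 3.40 lb = 1.542 kg; ΔT = 133 °C = 133.0 K.
c = 90.68 J/(kg·K)

90.7 J/(kg·K)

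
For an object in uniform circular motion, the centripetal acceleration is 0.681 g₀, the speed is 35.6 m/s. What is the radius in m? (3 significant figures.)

Rearranging: r = v²/a.
a = 0.681 g₀ = 6.678 m/s²; v = 35.6 m/s.
r = 189.8 m

190 m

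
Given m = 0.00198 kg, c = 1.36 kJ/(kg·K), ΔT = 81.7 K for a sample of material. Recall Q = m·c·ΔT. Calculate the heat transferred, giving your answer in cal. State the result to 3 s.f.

Q is given directly by: Q = mcΔT.
m = 0.00198 kg; c = 1.36 kJ/(kg·K) = 1360 J/(kg·K); ΔT = 81.7 K.
Q = 220.0 J
220.0 J × (1 cal / 4.184 J) = 52.58 cal

52.6 cal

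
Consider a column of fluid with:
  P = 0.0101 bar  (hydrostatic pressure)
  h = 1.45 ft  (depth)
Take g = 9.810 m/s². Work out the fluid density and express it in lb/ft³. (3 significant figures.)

Solving P = ρ·g·h for ρ: ρ = P/(g·h).
P = 0.0101 bar = 1010 Pa; h = 1.45 ft = 0.4420 m; g = 9.810 m/s².
ρ = 233.0 kg/m³
233.0 kg/m³ × (1 lb/ft³ / 16.02 kg/m³) = 14.54 lb/ft³

14.5 lb/ft³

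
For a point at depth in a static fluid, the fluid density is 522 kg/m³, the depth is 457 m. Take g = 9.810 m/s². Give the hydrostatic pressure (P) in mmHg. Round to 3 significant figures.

P is given directly by: P = ρgh.
ρ = 522 kg/m³; h = 457 m; g = 9.810 m/s².
P = 2.340×10^6 Pa
2.340×10^6 Pa × (1 mmHg / 133.3 Pa) = 17553 mmHg

17600 mmHg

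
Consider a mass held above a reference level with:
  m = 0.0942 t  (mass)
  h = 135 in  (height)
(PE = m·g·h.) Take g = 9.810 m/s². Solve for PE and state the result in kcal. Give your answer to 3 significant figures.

0.757 kcal

PE is given directly by: PE = mgh.
m = 0.0942 t = 94.20 kg; h = 135 in = 3.429 m; g = 9.810 m/s².
PE = 3169 J
3169 J × (1 kcal / 4184 J) = 0.7573 kcal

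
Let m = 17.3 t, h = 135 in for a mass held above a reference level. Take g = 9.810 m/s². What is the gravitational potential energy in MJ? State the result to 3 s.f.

Directly: PE = mgh.
m = 17.3 t = 17300 kg; h = 135 in = 3.429 m; g = 9.810 m/s².
PE = 5.819×10^5 J  (the unit combination reduces to kg·m²/s² = J)
5.819×10^5 J × (1 MJ / 1.000×10^6 J) = 0.5819 MJ

0.582 MJ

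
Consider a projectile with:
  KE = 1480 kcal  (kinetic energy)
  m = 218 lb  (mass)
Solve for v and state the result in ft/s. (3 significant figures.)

1160 ft/s

Rearranging KE = ½mv² for v: v = √(2·KE/m).
KE = 1480 kcal = 6.192×10^6 J; m = 218 lb = 98.88 kg.
v = 353.9 m/s
353.9 m/s × (1 ft/s / 0.3048 m/s) = 1161 ft/s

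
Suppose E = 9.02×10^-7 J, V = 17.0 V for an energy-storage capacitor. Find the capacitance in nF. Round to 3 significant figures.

6.24 nF

Rearranging E = ½C·V² for C: C = 2E/V².
E = 9.02×10^-7 J; V = 17.0 V.
C = 6.242×10^-9 F
6.242×10^-9 F × (1 nF / 1.000×10^-9 F) = 6.242 nF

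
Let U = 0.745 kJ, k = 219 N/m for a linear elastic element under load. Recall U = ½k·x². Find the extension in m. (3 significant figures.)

Solving U = ½k·x² for x: x = √(2U/k).
U = 0.745 kJ = 745.0 J; k = 219 N/m.
x = 2.608 m

2.61 m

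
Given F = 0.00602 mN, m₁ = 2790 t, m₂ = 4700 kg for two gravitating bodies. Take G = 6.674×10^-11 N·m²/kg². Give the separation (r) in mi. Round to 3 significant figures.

0.237 mi

From Newton's law of gravitation: r = √(G·m₁m₂/F).
F = 0.00602 mN = 6.020×10^-6 N; m₁ = 2790 t = 2.790×10^6 kg; m₂ = 4700 kg; G = 6.674×10^-11 N·m²/kg².
r = 381.3 m
381.3 m × (1 mi / 1609 m) = 0.2369 mi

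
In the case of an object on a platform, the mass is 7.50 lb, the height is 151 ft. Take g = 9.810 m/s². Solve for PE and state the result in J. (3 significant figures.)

Directly: PE = mgh.
m = 7.50 lb = 3.402 kg; h = 151 ft = 46.02 m; g = 9.810 m/s².
PE = 1536 J  (the unit combination reduces to kg·m²/s² = J)

1540 J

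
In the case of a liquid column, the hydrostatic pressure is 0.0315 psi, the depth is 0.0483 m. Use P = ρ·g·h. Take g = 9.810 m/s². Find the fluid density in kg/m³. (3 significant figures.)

Solving P = ρ·g·h for ρ: ρ = P/(g·h).
P = 0.0315 psi = 217.2 Pa; h = 0.0483 m; g = 9.810 m/s².
ρ = 458.4 kg/m³

458 kg/m³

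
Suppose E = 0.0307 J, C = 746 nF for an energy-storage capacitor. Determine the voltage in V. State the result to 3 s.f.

Solving E = ½C·V² for V: V = √(2E/C).
E = 0.0307 J; C = 746 nF = 7.460×10^-7 F.
V = 286.9 V  (the unit combination reduces to kg·m²/(A·s³) = V)

287 V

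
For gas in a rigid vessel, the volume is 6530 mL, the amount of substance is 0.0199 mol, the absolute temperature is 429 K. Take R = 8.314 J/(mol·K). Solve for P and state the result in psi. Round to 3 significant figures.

1.58 psi

From the ideal-gas law: P = nRT/V.
V = 6530 mL = 0.006530 m³; n = 0.0199 mol; T = 429 K; R = 8.314 J/(mol·K).
P = 10869 Pa
10869 Pa × (1 psi / 6895 Pa) = 1.576 psi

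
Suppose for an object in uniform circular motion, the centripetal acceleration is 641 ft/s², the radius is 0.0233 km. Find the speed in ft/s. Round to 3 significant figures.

Solving a = v²/r for v: v = √(a·r).
a = 641 ft/s² = 195.4 m/s²; r = 0.0233 km = 23.30 m.
v = 67.47 m/s
67.47 m/s × (1 ft/s / 0.3048 m/s) = 221.4 ft/s

221 ft/s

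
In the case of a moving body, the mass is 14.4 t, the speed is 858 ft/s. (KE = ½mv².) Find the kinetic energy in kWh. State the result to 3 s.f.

137 kWh

Directly: KE = ½mv².
m = 14.4 t = 14400 kg; v = 858 ft/s = 261.5 m/s.
KE = 4.924×10^8 J
4.924×10^8 J × (1 kWh / 3.600×10^6 J) = 136.8 kWh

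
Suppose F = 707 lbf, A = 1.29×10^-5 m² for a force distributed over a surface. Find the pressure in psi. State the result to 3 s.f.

P is given directly by: P = F/A.
F = 707 lbf = 3145 N; A = 1.29×10^-5 m².
P = 2.438×10^8 Pa  (the unit combination reduces to kg/(m·s²) = Pa)
2.438×10^8 Pa × (1 psi / 6895 Pa) = 35359 psi

35400 psi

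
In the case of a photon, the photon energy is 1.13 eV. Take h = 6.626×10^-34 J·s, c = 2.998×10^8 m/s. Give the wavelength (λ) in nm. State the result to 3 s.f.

Rearranging E = h·c/λ for λ: λ = hc/E.
E = 1.13 eV = 1.810×10^-19 J; h = 6.626×10^-34 J·s; c = 2.998×10^8 m/s.
λ = 1.097×10^-6 m
1.097×10^-6 m × (1 nm / 1.000×10^-9 m) = 1097 nm

1100 nm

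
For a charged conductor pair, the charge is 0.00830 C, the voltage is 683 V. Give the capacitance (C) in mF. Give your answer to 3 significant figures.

0.0122 mF

Directly: C = Q/V.
Q = 0.00830 C; V = 683 V.
C = 1.215×10^-5 F
1.215×10^-5 F × (1 mF / 0.001000 F) = 0.01215 mF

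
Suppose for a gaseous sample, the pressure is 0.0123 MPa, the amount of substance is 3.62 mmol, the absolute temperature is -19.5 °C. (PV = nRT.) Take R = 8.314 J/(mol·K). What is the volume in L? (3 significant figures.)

0.621 L

Rearranging: V = nRT/P.
P = 0.0123 MPa = 12300 Pa; n = 3.62 mmol = 0.003620 mol; T = -19.5 °C = 253.6 K; R = 8.314 J/(mol·K).
V = 6.207×10^-4 m³
6.207×10^-4 m³ × (1 L / 0.001000 m³) = 0.6207 L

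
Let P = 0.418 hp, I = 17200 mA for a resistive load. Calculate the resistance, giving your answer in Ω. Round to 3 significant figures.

1.05 Ω

Rearranging P = I²R for R: R = P/I².
P = 0.418 hp = 311.7 W; I = 17200 mA = 17.20 A.
R = 1.054 Ω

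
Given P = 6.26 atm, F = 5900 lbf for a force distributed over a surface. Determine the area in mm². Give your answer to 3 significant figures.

Rearranging: A = F/P.
P = 6.26 atm = 6.343×10^5 Pa; F = 5900 lbf = 26245 N.
A = 0.04138 m²
0.04138 m² × (1 mm² / 1.000×10^-6 m²) = 41376 mm²

41400 mm²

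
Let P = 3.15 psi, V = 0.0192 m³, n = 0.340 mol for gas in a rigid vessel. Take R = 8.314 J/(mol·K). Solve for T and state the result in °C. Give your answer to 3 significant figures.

-126 °C

Solving PV = nRT for T: T = PV/(nR).
P = 3.15 psi = 21718 Pa; V = 0.0192 m³; n = 0.340 mol; R = 8.314 J/(mol·K).
T = 147.5 K
147.5 K − 273.15 = -125.6 °C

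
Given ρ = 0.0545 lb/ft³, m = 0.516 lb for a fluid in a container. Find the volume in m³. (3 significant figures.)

Rearranging ρ = m/V for V: V = m/ρ.
ρ = 0.0545 lb/ft³ = 0.8730 kg/m³; m = 0.516 lb = 0.2341 kg.
V = 0.2681 m³

0.268 m³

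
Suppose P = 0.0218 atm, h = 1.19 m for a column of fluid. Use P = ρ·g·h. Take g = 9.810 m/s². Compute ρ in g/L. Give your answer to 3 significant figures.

189 g/L

Rearranging: ρ = P/(g·h).
P = 0.0218 atm = 2209 Pa; h = 1.19 m; g = 9.810 m/s².
ρ = 189.2 kg/m³
Since 1 g/L = 1 kg/m³, 189.2 g/L.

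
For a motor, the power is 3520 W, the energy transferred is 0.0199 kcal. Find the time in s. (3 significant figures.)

Solving P = W/t for t: t = W/P.
P = 3520 W; W = 0.0199 kcal = 83.26 J.
t = 0.02365 s

0.0237 s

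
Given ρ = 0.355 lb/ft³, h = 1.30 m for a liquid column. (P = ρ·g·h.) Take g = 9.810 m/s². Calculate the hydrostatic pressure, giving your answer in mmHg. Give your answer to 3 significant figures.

P is given directly by: P = ρgh.
ρ = 0.355 lb/ft³ = 5.687 kg/m³; h = 1.30 m; g = 9.810 m/s².
P = 72.52 Pa
72.52 Pa × (1 mmHg / 133.3 Pa) = 0.5440 mmHg

0.544 mmHg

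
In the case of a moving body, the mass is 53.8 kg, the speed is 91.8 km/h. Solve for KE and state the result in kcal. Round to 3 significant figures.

4.18 kcal

KE is given directly by: KE = ½mv².
m = 53.8 kg; v = 91.8 km/h = 25.50 m/s.
KE = 17492 J
17492 J × (1 kcal / 4184 J) = 4.181 kcal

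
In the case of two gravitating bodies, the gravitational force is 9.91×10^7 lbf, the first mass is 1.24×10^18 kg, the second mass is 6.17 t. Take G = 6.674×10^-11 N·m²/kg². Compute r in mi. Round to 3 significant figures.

0.0211 mi

From Newton's law of gravitation: r = √(G·m₁m₂/F).
F = 9.91×10^7 lbf = 4.408×10^8 N; m₁ = 1.24×10^18 kg; m₂ = 6.17 t = 6170 kg; G = 6.674×10^-11 N·m²/kg².
r = 34.03 m
34.03 m × (1 mi / 1609 m) = 0.02115 mi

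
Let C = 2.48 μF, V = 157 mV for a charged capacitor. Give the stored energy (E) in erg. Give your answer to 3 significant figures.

0.306 erg

E is given directly by: E = ½CV².
C = 2.48 μF = 2.480×10^-6 F; V = 157 mV = 0.1570 V.
E = 3.056×10^-8 J
3.056×10^-8 J × (1 erg / 1.000×10^-7 J) = 0.3056 erg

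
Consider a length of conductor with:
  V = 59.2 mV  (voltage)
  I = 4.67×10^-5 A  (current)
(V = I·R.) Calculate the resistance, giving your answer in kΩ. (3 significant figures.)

1.27 kΩ

Rearranging V = I·R for R: R = V/I.
V = 59.2 mV = 0.05920 V; I = 4.67×10^-5 A.
R = 1268 Ω
1268 Ω × (1 kΩ / 1000 Ω) = 1.268 kΩ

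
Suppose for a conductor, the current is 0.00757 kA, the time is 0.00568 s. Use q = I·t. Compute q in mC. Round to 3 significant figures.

Directly: q = It.
I = 0.00757 kA = 7.570 A; t = 0.00568 s.
q = 0.04300 C  (the unit combination reduces to A·s = C)
0.04300 C × (1 mC / 0.001000 C) = 43.00 mC

43.0 mC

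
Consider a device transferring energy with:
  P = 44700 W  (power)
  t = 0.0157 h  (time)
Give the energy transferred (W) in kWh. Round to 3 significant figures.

0.702 kWh

Rearranging P = W/t for W: W = P·t.
P = 44700 W; t = 0.0157 h = 56.52 s.
W = 2.526×10^6 J
2.526×10^6 J × (1 kWh / 3.600×10^6 J) = 0.7018 kWh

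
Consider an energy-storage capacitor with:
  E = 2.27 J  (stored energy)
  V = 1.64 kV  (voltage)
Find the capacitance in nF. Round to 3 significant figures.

Solving E = ½C·V² for C: C = 2E/V².
E = 2.27 J; V = 1.64 kV = 1640 V.
C = 1.688×10^-6 F
1.688×10^-6 F × (1 nF / 1.000×10^-9 F) = 1688 nF

1690 nF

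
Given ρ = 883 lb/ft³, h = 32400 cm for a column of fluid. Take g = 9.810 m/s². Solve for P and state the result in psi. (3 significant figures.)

6520 psi

P is given directly by: P = ρgh.
ρ = 883 lb/ft³ = 14144 kg/m³; h = 32400 cm = 324.0 m; g = 9.810 m/s².
P = 4.496×10^7 Pa  (the unit combination reduces to kg/(m·s²) = Pa)
4.496×10^7 Pa × (1 psi / 6895 Pa) = 6520 psi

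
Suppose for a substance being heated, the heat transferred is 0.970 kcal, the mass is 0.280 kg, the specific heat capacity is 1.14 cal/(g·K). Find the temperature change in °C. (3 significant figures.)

Solving Q = m·c·ΔT for ΔT: ΔT = Q/(m·c).
Q = 0.970 kcal = 4058 J; m = 0.280 kg; c = 1.14 cal/(g·K) = 4770 J/(kg·K).
ΔT = 3.039 K
Since 1 °C = 1 K, 3.039 °C.

3.04 °C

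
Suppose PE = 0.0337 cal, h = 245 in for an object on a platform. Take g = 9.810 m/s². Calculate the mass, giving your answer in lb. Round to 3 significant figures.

Rearranging PE = m·g·h for m: m = PE/(g·h).
PE = 0.0337 cal = 0.1410 J; h = 245 in = 6.223 m; g = 9.810 m/s².
m = 0.002310 kg
0.002310 kg × (1 lb / 0.4536 kg) = 0.005092 lb

0.00509 lb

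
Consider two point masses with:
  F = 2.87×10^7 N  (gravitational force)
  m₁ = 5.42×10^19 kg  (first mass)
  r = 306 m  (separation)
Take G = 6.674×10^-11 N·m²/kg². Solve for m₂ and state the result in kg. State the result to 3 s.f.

743 kg

Solving F = G·m₁·m₂/r² for m₂: m₂ = F·r²/(G·m₁).
F = 2.87×10^7 N; m₁ = 5.42×10^19 kg; r = 306 m; G = 6.674×10^-11 N·m²/kg².
m₂ = 742.9 kg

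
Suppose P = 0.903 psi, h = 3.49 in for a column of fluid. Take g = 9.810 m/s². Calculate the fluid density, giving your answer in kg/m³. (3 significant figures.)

7160 kg/m³

Rearranging P = ρ·g·h for ρ: ρ = P/(g·h).
P = 0.903 psi = 6226 Pa; h = 3.49 in = 0.08865 m; g = 9.810 m/s².
ρ = 7159 kg/m³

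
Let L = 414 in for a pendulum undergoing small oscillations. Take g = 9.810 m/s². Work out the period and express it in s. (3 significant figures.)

T is given directly by: T = 2π√(L/g).
L = 414 in = 10.52 m; g = 9.810 m/s².
T = 6.505 s

6.51 s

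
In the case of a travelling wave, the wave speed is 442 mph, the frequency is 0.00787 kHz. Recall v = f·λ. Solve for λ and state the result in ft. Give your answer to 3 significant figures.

82.4 ft

Rearranging v = f·λ for λ: λ = v/f.
v = 442 mph = 197.6 m/s; f = 0.00787 kHz = 7.870 Hz.
λ = 25.11 m
25.11 m × (1 ft / 0.3048 m) = 82.37 ft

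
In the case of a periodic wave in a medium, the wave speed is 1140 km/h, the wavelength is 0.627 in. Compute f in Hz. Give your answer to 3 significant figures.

19900 Hz

Rearranging: f = v/λ.
v = 1140 km/h = 316.7 m/s; λ = 0.627 in = 0.01593 m.
f = 19884 Hz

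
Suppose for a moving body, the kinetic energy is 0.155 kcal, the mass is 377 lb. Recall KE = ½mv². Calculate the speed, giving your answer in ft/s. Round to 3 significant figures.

9.04 ft/s

Rearranging: v = √(2·KE/m).
KE = 0.155 kcal = 648.5 J; m = 377 lb = 171.0 kg.
v = 2.754 m/s
2.754 m/s × (1 ft/s / 0.3048 m/s) = 9.036 ft/s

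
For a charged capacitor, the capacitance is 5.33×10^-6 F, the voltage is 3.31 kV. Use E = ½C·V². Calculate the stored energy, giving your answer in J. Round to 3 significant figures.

29.2 J

Directly: E = ½CV².
C = 5.33×10^-6 F; V = 3.31 kV = 3310 V.
E = 29.20 J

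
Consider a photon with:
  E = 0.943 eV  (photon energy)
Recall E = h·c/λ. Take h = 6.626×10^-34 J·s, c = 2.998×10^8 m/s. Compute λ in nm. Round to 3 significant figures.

Rearranging: λ = hc/E.
E = 0.943 eV = 1.511×10^-19 J; h = 6.626×10^-34 J·s; c = 2.998×10^8 m/s.
λ = 1.315×10^-6 m
1.315×10^-6 m × (1 nm / 1.000×10^-9 m) = 1315 nm

1310 nm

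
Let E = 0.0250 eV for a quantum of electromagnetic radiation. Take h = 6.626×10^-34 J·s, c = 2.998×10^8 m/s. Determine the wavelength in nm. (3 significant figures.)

Rearranging E = h·c/λ for λ: λ = hc/E.
E = 0.0250 eV = 4.005×10^-21 J; h = 6.626×10^-34 J·s; c = 2.998×10^8 m/s.
λ = 4.959×10^-5 m
4.959×10^-5 m × (1 nm / 1.000×10^-9 m) = 49594 nm

49600 nm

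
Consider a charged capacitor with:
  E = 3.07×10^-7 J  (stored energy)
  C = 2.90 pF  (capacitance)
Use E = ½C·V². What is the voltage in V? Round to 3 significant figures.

Rearranging: V = √(2E/C).
E = 3.07×10^-7 J; C = 2.90 pF = 2.900×10^-12 F.
V = 460.1 V  (the unit combination reduces to kg·m²/(A·s³) = V)

460 V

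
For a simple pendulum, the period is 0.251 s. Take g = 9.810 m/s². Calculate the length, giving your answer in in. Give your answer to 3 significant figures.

0.616 in

Rearranging T = 2π√(L/g) for L: L = g·(T/2π)².
T = 0.251 s; g = 9.810 m/s².
L = 0.01566 m
0.01566 m × (1 in / 0.02540 m) = 0.6163 in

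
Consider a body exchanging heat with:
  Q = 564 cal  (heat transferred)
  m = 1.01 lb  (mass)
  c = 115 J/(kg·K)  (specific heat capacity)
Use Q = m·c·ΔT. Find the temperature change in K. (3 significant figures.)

44.8 K

Solving Q = m·c·ΔT for ΔT: ΔT = Q/(m·c).
Q = 564 cal = 2360 J; m = 1.01 lb = 0.4581 kg; c = 115 J/(kg·K).
ΔT = 44.79 K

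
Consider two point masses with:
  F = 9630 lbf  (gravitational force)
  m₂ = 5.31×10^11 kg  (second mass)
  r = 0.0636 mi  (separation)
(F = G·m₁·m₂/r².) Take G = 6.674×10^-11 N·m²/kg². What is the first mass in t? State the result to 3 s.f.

12700 t

Rearranging F = G·m₁·m₂/r² for m₁: m₁ = F·r²/(G·m₂).
F = 9630 lbf = 42836 N; m₂ = 5.31×10^11 kg; r = 0.0636 mi = 102.4 m; G = 6.674×10^-11 N·m²/kg².
m₁ = 1.266×10^7 kg
1.266×10^7 kg × (1 t / 1000 kg) = 12663 t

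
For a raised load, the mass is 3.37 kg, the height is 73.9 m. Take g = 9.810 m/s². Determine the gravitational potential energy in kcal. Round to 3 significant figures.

PE is given directly by: PE = mgh.
m = 3.37 kg; h = 73.9 m; g = 9.810 m/s².
PE = 2443 J  (the unit combination reduces to kg·m²/s² = J)
2443 J × (1 kcal / 4184 J) = 0.5839 kcal

0.584 kcal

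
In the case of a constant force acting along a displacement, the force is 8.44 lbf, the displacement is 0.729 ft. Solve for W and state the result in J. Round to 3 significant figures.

Directly: W = F·d.
F = 8.44 lbf = 37.54 N; d = 0.729 ft = 0.2222 m.
W = 8.342 J

8.34 J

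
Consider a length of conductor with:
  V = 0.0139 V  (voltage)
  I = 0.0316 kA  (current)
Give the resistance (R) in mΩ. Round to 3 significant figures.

Rearranging: R = V/I.
V = 0.0139 V; I = 0.0316 kA = 31.60 A.
R = 4.399×10^-4 Ω
4.399×10^-4 Ω × (1 mΩ / 0.001000 Ω) = 0.4399 mΩ

0.440 mΩ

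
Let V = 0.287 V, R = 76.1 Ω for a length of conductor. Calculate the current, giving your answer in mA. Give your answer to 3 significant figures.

3.77 mA

From Ohm's law: I = V/R.
V = 0.287 V; R = 76.1 Ω.
I = 0.003771 A
0.003771 A × (1 mA / 0.001000 A) = 3.771 mA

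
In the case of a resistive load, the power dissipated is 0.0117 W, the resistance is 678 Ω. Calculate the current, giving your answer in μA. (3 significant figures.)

Rearranging: I = √(P/R).
P = 0.0117 W; R = 678 Ω.
I = 0.004154 A
0.004154 A × (1 μA / 1.000×10^-6 A) = 4154 μA

4150 μA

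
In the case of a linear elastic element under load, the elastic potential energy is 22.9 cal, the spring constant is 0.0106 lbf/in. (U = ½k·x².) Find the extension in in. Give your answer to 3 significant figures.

Rearranging U = ½k·x² for x: x = √(2U/k).
U = 22.9 cal = 95.81 J; k = 0.0106 lbf/in = 1.856 N/m.
x = 10.16 m
10.16 m × (1 in / 0.02540 m) = 400.0 in

400 in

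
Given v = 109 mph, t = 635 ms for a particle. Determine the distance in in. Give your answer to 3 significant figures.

Rearranging v = d/t for d: d = v·t.
v = 109 mph = 48.73 m/s; t = 635 ms = 0.6350 s.
d = 30.94 m
30.94 m × (1 in / 0.02540 m) = 1218 in

1220 in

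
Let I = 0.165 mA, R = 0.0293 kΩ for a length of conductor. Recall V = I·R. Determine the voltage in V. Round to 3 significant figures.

From Ohm's law: V = IR.
I = 0.165 mA = 1.650×10^-4 A; R = 0.0293 kΩ = 29.30 Ω.
V = 0.004835 V  (the unit combination reduces to kg·m²/(A·s³) = V)

0.00483 V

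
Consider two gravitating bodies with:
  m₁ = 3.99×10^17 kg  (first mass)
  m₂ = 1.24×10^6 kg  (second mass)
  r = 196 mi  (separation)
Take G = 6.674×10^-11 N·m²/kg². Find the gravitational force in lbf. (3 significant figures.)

74.6 lbf

From Newton's law of gravitation: F = Gm₁m₂/r².
m₁ = 3.99×10^17 kg; m₂ = 1.24×10^6 kg; r = 196 mi = 3.154×10^5 m; G = 6.674×10^-11 N·m²/kg².
F = 331.9 N  (the unit combination reduces to kg·m/s² = N)
331.9 N × (1 lbf / 4.448 N) = 74.61 lbf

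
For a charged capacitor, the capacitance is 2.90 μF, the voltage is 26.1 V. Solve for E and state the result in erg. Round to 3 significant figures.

9880 erg

Directly: E = ½CV².
C = 2.90 μF = 2.900×10^-6 F; V = 26.1 V.
E = 9.878×10^-4 J  (the unit combination reduces to kg·m²/s² = J)
9.878×10^-4 J × (1 erg / 1.000×10^-7 J) = 9878 erg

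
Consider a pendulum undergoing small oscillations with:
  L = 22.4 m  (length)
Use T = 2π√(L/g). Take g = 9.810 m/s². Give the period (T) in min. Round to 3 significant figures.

Directly: T = 2π√(L/g).
L = 22.4 m; g = 9.810 m/s².
T = 9.494 s
9.494 s × (1 min / 60.00 s) = 0.1582 min

0.158 min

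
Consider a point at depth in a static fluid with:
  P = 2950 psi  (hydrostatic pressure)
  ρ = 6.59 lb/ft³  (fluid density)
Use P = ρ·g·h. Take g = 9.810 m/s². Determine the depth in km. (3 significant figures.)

19.6 km

Rearranging P = ρ·g·h for h: h = P/(ρ·g).
P = 2950 psi = 2.034×10^7 Pa; ρ = 6.59 lb/ft³ = 105.6 kg/m³; g = 9.810 m/s².
h = 19641 m
19641 m × (1 km / 1000 m) = 19.64 km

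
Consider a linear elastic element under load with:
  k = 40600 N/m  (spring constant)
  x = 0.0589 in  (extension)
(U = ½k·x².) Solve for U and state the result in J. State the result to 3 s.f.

U is given directly by: U = ½kx².
k = 40600 N/m; x = 0.0589 in = 0.001496 m.
U = 0.04544 J

0.0454 J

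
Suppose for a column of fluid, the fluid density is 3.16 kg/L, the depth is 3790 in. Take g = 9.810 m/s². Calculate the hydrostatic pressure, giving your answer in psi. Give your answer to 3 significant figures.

433 psi

Directly: P = ρgh.
ρ = 3.16 kg/L = 3160 kg/m³; h = 3790 in = 96.27 m; g = 9.810 m/s².
P = 2.984×10^6 Pa  (the unit combination reduces to kg/(m·s²) = Pa)
2.984×10^6 Pa × (1 psi / 6895 Pa) = 432.8 psi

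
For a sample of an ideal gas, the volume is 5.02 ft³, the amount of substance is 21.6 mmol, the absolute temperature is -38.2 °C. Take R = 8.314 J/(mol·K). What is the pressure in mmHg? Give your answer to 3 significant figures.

2.23 mmHg

From the ideal-gas law: P = nRT/V.
V = 5.02 ft³ = 0.1422 m³; n = 21.6 mmol = 0.02160 mol; T = -38.2 °C = 234.9 K; R = 8.314 J/(mol·K).
P = 296.8 Pa
296.8 Pa × (1 mmHg / 133.3 Pa) = 2.226 mmHg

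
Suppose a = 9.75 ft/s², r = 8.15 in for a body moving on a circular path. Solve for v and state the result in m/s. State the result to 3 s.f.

0.784 m/s

Solving a = v²/r for v: v = √(a·r).
a = 9.75 ft/s² = 2.972 m/s²; r = 8.15 in = 0.2070 m.
v = 0.7843 m/s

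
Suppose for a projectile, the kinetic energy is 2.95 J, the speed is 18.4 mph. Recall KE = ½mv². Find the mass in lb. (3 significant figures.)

0.192 lb

Rearranging: m = 2·KE/v².
KE = 2.95 J; v = 18.4 mph = 8.226 m/s.
m = 0.08720 kg
0.08720 kg × (1 lb / 0.4536 kg) = 0.1922 lb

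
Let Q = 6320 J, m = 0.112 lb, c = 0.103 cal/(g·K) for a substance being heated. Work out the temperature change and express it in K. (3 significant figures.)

Rearranging Q = m·c·ΔT for ΔT: ΔT = Q/(m·c).
Q = 6320 J; m = 0.112 lb = 0.05080 kg; c = 0.103 cal/(g·K) = 431.0 J/(kg·K).
ΔT = 288.7 K

289 K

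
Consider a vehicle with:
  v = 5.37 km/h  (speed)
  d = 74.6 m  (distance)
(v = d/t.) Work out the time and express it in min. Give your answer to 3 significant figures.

Solving v = d/t for t: t = d/v.
v = 5.37 km/h = 1.492 m/s; d = 74.6 m.
t = 50.01 s
50.01 s × (1 min / 60.00 s) = 0.8335 min

0.834 min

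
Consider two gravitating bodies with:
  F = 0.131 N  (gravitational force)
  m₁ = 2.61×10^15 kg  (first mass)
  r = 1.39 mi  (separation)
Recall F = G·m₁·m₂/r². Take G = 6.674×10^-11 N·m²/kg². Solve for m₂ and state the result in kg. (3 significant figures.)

Solving F = G·m₁·m₂/r² for m₂: m₂ = F·r²/(G·m₁).
F = 0.131 N; m₁ = 2.61×10^15 kg; r = 1.39 mi = 2237 m; G = 6.674×10^-11 N·m²/kg².
m₂ = 3.763 kg

3.76 kg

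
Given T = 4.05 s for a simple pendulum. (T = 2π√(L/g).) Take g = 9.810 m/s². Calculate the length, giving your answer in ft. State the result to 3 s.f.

Rearranging T = 2π√(L/g) for L: L = g·(T/2π)².
T = 4.05 s; g = 9.810 m/s².
L = 4.076 m
4.076 m × (1 ft / 0.3048 m) = 13.37 ft

13.4 ft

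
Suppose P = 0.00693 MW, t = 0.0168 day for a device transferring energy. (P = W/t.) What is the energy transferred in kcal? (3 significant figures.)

Rearranging: W = P·t.
P = 0.00693 MW = 6930 W; t = 0.0168 day = 1452 s.
W = 1.006×10^7 J  (the unit combination reduces to kg·m²/s² = J)
1.006×10^7 J × (1 kcal / 4184 J) = 2404 kcal

2400 kcal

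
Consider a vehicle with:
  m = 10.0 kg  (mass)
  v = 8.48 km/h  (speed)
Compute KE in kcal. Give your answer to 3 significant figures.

0.00663 kcal

KE is given directly by: KE = ½mv².
m = 10.0 kg; v = 8.48 km/h = 2.356 m/s.
KE = 27.74 J  (the unit combination reduces to kg·m²/s² = J)
27.74 J × (1 kcal / 4184 J) = 0.006631 kcal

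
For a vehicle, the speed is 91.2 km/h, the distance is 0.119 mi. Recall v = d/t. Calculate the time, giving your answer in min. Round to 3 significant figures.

Solving v = d/t for t: t = d/v.
v = 91.2 km/h = 25.33 m/s; d = 0.119 mi = 191.5 m.
t = 7.560 s
7.560 s × (1 min / 60.00 s) = 0.1260 min

0.126 min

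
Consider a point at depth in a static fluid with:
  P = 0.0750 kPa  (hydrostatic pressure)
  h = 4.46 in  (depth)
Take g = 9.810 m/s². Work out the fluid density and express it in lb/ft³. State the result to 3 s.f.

4.21 lb/ft³

Rearranging: ρ = P/(g·h).
P = 0.0750 kPa = 75.00 Pa; h = 4.46 in = 0.1133 m; g = 9.810 m/s².
ρ = 67.49 kg/m³
67.49 kg/m³ × (1 lb/ft³ / 16.02 kg/m³) = 4.213 lb/ft³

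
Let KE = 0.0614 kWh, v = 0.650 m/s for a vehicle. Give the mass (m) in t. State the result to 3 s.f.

Solving KE = ½mv² for m: m = 2·KE/v².
KE = 0.0614 kWh = 2.210×10^5 J; v = 0.650 m/s.
m = 1.046×10^6 kg
1.046×10^6 kg × (1 t / 1000 kg) = 1046 t

1050 t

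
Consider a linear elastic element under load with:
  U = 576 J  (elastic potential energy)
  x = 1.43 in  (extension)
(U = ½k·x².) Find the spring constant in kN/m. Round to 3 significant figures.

873 kN/m

Rearranging: k = 2U/x².
U = 576 J; x = 1.43 in = 0.03632 m.
k = 8.732×10^5 N/m
8.732×10^5 N/m × (1 kN/m / 1000 N/m) = 873.2 kN/m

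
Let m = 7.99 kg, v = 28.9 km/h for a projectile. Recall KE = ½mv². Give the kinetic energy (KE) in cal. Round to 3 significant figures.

Directly: KE = ½mv².
m = 7.99 kg; v = 28.9 km/h = 8.028 m/s.
KE = 257.5 J
257.5 J × (1 cal / 4.184 J) = 61.53 cal

61.5 cal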